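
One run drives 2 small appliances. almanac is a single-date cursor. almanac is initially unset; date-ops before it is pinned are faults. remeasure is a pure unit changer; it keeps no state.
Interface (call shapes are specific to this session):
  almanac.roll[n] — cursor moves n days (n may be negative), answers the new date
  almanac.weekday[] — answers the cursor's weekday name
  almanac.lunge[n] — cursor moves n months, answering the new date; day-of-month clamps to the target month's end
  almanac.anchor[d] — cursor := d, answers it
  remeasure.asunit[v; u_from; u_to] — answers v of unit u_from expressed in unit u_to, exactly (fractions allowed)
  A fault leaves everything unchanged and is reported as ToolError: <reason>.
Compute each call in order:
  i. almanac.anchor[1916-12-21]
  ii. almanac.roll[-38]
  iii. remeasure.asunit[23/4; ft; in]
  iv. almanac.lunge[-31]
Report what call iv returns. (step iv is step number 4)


Do: anchor[d→1916-12-21]
See: 1916-12-21
Do: roll[n→-38]
See: 1916-11-13
Do: asunit[v→23/4; u_from→ft; u_to→in]
See: 69
Do: lunge[n→-31]
See: 1914-04-13

Answer: 1914-04-13


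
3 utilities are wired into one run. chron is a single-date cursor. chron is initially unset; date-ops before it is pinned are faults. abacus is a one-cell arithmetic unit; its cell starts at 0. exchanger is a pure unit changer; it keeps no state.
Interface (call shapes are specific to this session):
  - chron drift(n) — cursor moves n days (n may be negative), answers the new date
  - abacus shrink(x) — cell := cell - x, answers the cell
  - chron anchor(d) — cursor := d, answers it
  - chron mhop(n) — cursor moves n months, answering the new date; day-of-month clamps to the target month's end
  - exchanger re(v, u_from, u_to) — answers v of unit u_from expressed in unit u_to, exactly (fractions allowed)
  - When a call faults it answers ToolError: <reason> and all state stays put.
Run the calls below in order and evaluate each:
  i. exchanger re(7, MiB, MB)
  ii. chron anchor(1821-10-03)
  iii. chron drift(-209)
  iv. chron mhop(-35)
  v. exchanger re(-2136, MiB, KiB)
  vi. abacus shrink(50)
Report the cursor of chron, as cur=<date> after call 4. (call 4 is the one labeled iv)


Answer: cur=1818-04-08

Derivation:
CALL exchanger re[v=7; u_from=MiB; u_to=MB]
RET  114688/15625
CALL chron anchor[d=1821-10-03]
RET  1821-10-03
CALL chron drift[n=-209]
RET  1821-03-08
CALL chron mhop[n=-35]
RET  1818-04-08
CALL exchanger re[v=-2136; u_from=MiB; u_to=KiB]
RET  -2187264
CALL abacus shrink[x=50]
RET  -50


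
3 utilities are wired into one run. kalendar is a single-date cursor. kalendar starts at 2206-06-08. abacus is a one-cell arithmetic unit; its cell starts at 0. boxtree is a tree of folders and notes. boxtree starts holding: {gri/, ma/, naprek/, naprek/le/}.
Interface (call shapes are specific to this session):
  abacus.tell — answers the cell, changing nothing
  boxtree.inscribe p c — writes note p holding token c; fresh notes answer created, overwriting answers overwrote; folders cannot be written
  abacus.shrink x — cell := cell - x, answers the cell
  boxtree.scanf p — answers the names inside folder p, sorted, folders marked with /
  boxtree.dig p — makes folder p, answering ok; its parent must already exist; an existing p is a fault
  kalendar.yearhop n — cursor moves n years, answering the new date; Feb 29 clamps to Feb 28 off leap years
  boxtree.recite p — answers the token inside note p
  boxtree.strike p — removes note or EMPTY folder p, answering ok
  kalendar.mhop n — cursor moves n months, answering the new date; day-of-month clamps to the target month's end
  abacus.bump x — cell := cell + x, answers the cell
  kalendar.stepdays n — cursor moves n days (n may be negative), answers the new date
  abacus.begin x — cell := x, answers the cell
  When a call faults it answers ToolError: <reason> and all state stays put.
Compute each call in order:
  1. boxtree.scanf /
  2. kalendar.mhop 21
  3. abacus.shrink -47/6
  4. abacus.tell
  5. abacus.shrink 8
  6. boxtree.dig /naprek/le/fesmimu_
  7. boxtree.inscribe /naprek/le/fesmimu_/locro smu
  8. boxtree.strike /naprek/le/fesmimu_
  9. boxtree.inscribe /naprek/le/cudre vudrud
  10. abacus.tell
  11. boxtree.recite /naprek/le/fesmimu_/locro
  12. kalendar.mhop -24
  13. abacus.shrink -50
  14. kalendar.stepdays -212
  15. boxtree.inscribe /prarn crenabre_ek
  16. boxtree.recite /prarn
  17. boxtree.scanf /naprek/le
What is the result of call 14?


Answer: 2205-08-08

Derivation:
Invoking boxtree.scanf with p=/, and see [gri/, ma/, naprek/].
I try kalendar.mhop with n=21, and see 2208-03-08.
I use abacus.shrink with x=-47/6, and observe 47/6.
I try abacus.tell, giving 47/6.
I call abacus.shrink with x=8, and get -1/6.
Invoking boxtree.dig with p=/naprek/le/fesmimu_, giving ok.
I use boxtree.inscribe with p=/naprek/le/fesmimu_/locro, c=smu, — result: created.
Calling boxtree.strike with p=/naprek/le/fesmimu_, — result: ToolError: not empty.
I try boxtree.inscribe with p=/naprek/le/cudre, c=vudrud, and observe created.
I invoke abacus.tell, → -1/6.
Next I call boxtree.recite with p=/naprek/le/fesmimu_/locro, and see smu.
Next I call kalendar.mhop with n=-24, and observe 2206-03-08.
Now I run abacus.shrink with x=-50, and observe 299/6.
I call kalendar.stepdays with n=-212, yielding 2205-08-08.
I call boxtree.inscribe with p=/prarn, c=crenabre_ek, and observe created.
Then boxtree.recite with p=/prarn, and observe crenabre_ek.
Calling boxtree.scanf with p=/naprek/le, and get [cudre, fesmimu_/].


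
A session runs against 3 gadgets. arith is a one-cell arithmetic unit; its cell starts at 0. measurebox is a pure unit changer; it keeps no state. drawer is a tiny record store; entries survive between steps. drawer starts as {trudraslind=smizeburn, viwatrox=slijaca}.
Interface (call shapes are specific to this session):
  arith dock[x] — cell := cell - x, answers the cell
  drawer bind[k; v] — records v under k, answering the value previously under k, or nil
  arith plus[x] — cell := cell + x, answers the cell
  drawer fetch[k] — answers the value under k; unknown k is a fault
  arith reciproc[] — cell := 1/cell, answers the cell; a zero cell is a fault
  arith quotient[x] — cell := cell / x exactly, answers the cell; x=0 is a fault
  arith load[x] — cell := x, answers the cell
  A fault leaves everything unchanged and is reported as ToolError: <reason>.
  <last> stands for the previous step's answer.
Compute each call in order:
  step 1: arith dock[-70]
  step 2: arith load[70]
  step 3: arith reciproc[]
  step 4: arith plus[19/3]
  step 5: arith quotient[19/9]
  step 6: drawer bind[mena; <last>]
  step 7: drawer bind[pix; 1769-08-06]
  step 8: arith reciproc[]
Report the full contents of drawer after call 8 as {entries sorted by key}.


Answer: {mena=3999/1330, pix=1769-08-06, trudraslind=smizeburn, viwatrox=slijaca}

Derivation:
% arith dock x=-70
[out] 70
% arith load x=70
[out] 70
% arith reciproc
[out] 1/70
% arith plus x=19/3
[out] 1333/210
% arith quotient x=19/9
[out] 3999/1330
% drawer bind k=mena v=<last>
[out] nil
% drawer bind k=pix v=1769-08-06
[out] nil
% arith reciproc
[out] 1330/3999


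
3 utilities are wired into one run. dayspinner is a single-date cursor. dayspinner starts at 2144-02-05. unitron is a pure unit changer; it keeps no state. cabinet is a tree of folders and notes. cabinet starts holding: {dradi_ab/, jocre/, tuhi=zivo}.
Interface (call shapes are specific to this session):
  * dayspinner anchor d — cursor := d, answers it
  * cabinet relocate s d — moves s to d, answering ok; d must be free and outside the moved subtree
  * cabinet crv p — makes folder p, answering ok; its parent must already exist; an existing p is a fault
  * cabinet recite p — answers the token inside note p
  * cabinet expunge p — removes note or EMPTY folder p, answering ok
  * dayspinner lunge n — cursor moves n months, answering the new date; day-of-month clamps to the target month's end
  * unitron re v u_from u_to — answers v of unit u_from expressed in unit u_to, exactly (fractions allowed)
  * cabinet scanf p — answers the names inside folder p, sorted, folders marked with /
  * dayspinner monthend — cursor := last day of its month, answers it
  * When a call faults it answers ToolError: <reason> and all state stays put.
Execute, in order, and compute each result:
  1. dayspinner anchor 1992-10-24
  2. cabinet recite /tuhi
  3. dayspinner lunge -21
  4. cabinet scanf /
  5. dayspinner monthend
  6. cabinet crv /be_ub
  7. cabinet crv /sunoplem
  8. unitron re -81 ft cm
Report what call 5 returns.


Answer: 1991-01-31

Derivation:
>>> dayspinner anchor d→1992-10-24
[out] 1992-10-24
>>> cabinet recite p→/tuhi
[out] zivo
>>> dayspinner lunge n→-21
[out] 1991-01-24
>>> cabinet scanf p→/
[out] [dradi_ab/, jocre/, tuhi]
>>> dayspinner monthend
[out] 1991-01-31
>>> cabinet crv p→/be_ub
[out] ok
>>> cabinet crv p→/sunoplem
[out] ok
>>> unitron re v→-81 u_from→ft u_to→cm
[out] -61722/25


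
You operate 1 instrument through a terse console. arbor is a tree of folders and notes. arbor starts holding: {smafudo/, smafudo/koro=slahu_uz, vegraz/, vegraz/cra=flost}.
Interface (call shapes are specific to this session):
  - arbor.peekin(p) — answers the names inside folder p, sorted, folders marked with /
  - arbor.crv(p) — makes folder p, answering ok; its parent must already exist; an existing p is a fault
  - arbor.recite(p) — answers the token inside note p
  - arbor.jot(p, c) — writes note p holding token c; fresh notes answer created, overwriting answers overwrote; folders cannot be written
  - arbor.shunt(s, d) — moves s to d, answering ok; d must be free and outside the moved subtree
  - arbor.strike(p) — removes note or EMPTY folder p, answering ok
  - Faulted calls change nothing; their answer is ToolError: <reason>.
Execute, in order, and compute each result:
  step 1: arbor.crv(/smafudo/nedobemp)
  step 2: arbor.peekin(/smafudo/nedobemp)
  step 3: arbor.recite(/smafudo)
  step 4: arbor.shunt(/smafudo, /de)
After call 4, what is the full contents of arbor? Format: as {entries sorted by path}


CALL arbor.crv[p='/smafudo/nedobemp']
RET  ok
CALL arbor.peekin[p='/smafudo/nedobemp']
RET  []
CALL arbor.recite[p='/smafudo']
RET  ToolError: is a directory
CALL arbor.shunt[s='/smafudo'; d='/de']
RET  ok

Answer: {de/, de/koro=slahu_uz, de/nedobemp/, vegraz/, vegraz/cra=flost}


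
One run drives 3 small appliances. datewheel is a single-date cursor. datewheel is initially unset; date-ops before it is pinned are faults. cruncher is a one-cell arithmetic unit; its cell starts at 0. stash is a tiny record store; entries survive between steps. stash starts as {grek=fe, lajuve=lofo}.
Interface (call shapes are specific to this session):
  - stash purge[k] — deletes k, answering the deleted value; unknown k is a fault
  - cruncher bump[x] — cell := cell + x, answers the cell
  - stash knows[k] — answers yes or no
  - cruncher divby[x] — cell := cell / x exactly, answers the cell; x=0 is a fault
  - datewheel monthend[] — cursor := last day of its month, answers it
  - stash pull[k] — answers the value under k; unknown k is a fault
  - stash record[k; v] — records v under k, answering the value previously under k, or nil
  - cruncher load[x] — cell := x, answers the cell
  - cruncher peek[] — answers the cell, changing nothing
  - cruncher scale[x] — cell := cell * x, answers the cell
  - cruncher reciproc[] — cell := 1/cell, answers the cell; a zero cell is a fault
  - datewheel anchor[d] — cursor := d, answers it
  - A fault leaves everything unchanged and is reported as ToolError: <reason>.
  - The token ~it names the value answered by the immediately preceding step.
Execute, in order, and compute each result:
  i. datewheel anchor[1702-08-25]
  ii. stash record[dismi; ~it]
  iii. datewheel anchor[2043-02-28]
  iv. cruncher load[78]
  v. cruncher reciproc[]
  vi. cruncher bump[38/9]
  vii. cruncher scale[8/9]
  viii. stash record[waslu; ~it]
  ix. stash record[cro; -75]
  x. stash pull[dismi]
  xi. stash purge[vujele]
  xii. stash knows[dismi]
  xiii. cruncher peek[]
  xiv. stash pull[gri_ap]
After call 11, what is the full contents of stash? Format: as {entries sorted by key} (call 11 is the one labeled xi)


Answer: {cro=-75, dismi=1702-08-25, grek=fe, lajuve=lofo, waslu=3964/1053}

Derivation:
;; 1. datewheel anchor(d→1702-08-25) : 1702-08-25
;; 2. stash record(k→dismi, v→~it) : nil
;; 3. datewheel anchor(d→2043-02-28) : 2043-02-28
;; 4. cruncher load(x→78) : 78
;; 5. cruncher reciproc() : 1/78
;; 6. cruncher bump(x→38/9) : 991/234
;; 7. cruncher scale(x→8/9) : 3964/1053
;; 8. stash record(k→waslu, v→~it) : nil
;; 9. stash record(k→cro, v→-75) : nil
;; 10. stash pull(k→dismi) : 1702-08-25
;; 11. stash purge(k→vujele) : ToolError: no such key vujele
;; 12. stash knows(k→dismi) : yes
;; 13. cruncher peek() : 3964/1053
;; 14. stash pull(k→gri_ap) : ToolError: no such key gri_ap


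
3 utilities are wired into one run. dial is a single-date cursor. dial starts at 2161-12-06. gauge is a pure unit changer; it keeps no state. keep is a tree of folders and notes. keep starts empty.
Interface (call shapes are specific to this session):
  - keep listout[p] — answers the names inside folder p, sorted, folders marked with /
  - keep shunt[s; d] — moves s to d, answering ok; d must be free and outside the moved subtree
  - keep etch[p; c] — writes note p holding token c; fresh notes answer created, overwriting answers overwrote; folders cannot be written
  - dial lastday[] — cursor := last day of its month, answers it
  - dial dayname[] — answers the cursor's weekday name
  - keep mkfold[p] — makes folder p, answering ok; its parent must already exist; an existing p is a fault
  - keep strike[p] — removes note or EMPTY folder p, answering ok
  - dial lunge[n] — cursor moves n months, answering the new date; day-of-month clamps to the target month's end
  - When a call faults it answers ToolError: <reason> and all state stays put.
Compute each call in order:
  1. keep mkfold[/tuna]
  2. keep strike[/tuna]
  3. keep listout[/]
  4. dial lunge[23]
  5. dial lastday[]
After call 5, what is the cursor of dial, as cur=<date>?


Answer: cur=2163-11-30

Derivation:
% keep mkfold p=/tuna
:: ok
% keep strike p=/tuna
:: ok
% keep listout p=/
:: []
% dial lunge n=23
:: 2163-11-06
% dial lastday
:: 2163-11-30


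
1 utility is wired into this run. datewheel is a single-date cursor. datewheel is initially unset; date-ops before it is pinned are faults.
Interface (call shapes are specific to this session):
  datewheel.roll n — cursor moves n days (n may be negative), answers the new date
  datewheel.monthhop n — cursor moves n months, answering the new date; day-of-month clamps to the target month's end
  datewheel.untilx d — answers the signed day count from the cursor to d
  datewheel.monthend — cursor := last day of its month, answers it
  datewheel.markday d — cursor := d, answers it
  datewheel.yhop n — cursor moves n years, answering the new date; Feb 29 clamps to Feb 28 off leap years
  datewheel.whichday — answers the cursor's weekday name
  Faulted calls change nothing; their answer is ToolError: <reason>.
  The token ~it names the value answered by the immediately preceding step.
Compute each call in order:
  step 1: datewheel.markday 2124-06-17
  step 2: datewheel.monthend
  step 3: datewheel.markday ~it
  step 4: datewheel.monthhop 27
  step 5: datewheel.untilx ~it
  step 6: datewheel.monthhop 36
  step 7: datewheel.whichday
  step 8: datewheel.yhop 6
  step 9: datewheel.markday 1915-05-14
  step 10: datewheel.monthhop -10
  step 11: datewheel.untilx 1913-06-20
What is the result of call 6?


Answer: 2129-09-30

Derivation:
Step: datewheel.markday[d='2124-06-17']
Result: 2124-06-17
Step: datewheel.monthend[]
Result: 2124-06-30
Step: datewheel.markday[d='~it']
Result: 2124-06-30
Step: datewheel.monthhop[n='27']
Result: 2126-09-30
Step: datewheel.untilx[d='~it']
Result: 0
Step: datewheel.monthhop[n='36']
Result: 2129-09-30
Step: datewheel.whichday[]
Result: Friday
Step: datewheel.yhop[n='6']
Result: 2135-09-30
Step: datewheel.markday[d='1915-05-14']
Result: 1915-05-14
Step: datewheel.monthhop[n='-10']
Result: 1914-07-14
Step: datewheel.untilx[d='1913-06-20']
Result: -389


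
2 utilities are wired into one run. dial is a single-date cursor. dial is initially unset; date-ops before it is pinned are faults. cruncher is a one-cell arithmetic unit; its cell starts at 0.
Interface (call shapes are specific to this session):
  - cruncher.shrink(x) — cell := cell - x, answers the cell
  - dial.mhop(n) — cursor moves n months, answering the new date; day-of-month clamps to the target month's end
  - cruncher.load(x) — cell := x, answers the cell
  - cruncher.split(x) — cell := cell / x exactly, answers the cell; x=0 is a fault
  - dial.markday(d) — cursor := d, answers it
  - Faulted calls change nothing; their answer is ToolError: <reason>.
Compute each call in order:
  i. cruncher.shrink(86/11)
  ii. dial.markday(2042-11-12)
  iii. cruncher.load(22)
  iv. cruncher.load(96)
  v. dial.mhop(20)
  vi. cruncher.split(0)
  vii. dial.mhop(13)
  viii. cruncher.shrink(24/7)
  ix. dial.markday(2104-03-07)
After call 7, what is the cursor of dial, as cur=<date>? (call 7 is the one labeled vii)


Answer: cur=2045-08-12

Derivation:
Step: cruncher.shrink[x: 86/11]
Result: -86/11
Step: dial.markday[d: 2042-11-12]
Result: 2042-11-12
Step: cruncher.load[x: 22]
Result: 22
Step: cruncher.load[x: 96]
Result: 96
Step: dial.mhop[n: 20]
Result: 2044-07-12
Step: cruncher.split[x: 0]
Result: ToolError: division by zero
Step: dial.mhop[n: 13]
Result: 2045-08-12
Step: cruncher.shrink[x: 24/7]
Result: 648/7
Step: dial.markday[d: 2104-03-07]
Result: 2104-03-07


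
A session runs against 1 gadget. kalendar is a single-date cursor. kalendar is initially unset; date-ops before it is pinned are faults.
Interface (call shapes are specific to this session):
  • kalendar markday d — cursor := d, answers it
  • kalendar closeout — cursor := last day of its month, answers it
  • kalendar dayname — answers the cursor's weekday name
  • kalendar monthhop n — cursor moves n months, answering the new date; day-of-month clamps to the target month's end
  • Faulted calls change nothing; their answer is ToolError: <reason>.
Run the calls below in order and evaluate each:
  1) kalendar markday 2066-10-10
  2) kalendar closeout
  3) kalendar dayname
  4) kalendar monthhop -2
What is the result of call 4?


Answer: 2066-08-31

Derivation:
Using kalendar markday(d: 2066-10-10), yielding 2066-10-10.
I try kalendar closeout(), giving 2066-10-31.
I invoke kalendar dayname(): Sunday.
Then kalendar monthhop(n: -2), yielding 2066-08-31.


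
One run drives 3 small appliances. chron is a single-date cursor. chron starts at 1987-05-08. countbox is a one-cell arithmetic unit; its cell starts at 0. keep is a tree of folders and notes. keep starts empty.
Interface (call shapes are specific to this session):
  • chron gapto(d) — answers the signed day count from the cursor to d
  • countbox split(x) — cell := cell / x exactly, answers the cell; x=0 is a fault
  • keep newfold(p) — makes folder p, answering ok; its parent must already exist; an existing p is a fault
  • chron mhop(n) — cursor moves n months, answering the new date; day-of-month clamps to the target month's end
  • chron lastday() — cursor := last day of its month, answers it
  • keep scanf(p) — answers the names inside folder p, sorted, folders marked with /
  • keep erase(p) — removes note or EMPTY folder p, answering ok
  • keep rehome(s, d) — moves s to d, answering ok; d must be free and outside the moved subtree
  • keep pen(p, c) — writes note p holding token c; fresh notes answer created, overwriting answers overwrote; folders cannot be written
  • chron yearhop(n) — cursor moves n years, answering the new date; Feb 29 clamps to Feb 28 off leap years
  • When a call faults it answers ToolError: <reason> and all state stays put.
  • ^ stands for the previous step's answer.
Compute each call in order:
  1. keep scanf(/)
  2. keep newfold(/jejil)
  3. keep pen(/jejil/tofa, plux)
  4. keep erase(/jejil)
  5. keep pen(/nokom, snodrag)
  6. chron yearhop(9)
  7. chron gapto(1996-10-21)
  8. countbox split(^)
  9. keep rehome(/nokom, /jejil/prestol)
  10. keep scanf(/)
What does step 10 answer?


>>> keep scanf p→/
  []
>>> keep newfold p→/jejil
  ok
>>> keep pen p→/jejil/tofa c→plux
  created
>>> keep erase p→/jejil
  ToolError: not empty
>>> keep pen p→/nokom c→snodrag
  created
>>> chron yearhop n→9
  1996-05-08
>>> chron gapto d→1996-10-21
  166
>>> countbox split x→^
  0
>>> keep rehome s→/nokom d→/jejil/prestol
  ok
>>> keep scanf p→/
  [jejil/]

Answer: [jejil/]


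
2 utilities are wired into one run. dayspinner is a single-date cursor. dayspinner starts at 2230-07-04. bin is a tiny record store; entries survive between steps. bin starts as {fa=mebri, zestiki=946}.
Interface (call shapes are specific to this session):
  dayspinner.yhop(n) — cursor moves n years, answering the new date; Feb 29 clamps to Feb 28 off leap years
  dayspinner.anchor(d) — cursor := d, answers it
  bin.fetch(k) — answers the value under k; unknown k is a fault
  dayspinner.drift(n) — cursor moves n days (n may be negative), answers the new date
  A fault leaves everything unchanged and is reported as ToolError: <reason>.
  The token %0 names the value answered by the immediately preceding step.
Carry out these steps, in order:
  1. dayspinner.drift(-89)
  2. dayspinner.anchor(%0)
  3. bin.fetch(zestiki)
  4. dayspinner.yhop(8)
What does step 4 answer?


-> drift(n→-89)
<- 2230-04-06
-> anchor(d→%0)
<- 2230-04-06
-> fetch(k→zestiki)
<- 946
-> yhop(n→8)
<- 2238-04-06

Answer: 2238-04-06


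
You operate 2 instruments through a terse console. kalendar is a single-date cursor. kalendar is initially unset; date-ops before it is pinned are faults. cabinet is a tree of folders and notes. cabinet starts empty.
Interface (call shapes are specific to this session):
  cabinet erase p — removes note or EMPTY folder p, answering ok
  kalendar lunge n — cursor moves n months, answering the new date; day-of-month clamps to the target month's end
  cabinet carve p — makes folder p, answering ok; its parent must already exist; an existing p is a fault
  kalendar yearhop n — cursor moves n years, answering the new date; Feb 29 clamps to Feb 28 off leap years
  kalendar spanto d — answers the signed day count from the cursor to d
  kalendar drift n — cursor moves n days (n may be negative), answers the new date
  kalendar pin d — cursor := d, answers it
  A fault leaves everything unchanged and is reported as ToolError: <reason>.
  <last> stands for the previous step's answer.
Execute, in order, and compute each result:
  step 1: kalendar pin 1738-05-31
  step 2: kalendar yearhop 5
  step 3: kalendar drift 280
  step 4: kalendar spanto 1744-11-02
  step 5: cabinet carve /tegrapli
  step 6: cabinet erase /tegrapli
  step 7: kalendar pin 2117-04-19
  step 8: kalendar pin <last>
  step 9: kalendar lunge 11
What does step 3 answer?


·→ kalendar pin(d: 1738-05-31)
·← 1738-05-31
·→ kalendar yearhop(n: 5)
·← 1743-05-31
·→ kalendar drift(n: 280)
·← 1744-03-06
·→ kalendar spanto(d: 1744-11-02)
·← 241
·→ cabinet carve(p: /tegrapli)
·← ok
·→ cabinet erase(p: /tegrapli)
·← ok
·→ kalendar pin(d: 2117-04-19)
·← 2117-04-19
·→ kalendar pin(d: <last>)
·← 2117-04-19
·→ kalendar lunge(n: 11)
·← 2118-03-19

Answer: 1744-03-06


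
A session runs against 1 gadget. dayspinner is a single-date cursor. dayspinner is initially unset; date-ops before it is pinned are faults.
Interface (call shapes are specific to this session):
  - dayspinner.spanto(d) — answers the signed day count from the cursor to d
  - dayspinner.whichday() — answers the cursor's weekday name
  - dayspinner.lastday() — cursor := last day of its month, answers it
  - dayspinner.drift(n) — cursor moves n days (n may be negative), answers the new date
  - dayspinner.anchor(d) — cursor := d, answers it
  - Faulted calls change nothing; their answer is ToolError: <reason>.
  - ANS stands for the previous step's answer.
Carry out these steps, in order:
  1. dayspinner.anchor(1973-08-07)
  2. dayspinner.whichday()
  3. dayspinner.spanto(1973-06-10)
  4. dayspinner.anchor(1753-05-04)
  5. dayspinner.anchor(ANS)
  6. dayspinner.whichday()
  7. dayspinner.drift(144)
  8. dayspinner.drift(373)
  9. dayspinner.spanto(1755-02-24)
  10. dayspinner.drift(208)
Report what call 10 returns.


Now I run dayspinner.anchor with d→1973-08-07, yielding 1973-08-07.
Then dayspinner.whichday(), giving Tuesday.
Now I run dayspinner.spanto with d→1973-06-10, and observe -58.
Calling dayspinner.anchor with d→1753-05-04, yielding 1753-05-04.
I call dayspinner.anchor with d→ANS, → 1753-05-04.
Now I run dayspinner.whichday: Friday.
Calling dayspinner.drift with n→144, and see 1753-09-25.
Next I call dayspinner.drift with n→373, yielding 1754-10-03.
Then dayspinner.spanto with d→1755-02-24, and observe 144.
I call dayspinner.drift with n→208, giving 1755-04-29.

Answer: 1755-04-29


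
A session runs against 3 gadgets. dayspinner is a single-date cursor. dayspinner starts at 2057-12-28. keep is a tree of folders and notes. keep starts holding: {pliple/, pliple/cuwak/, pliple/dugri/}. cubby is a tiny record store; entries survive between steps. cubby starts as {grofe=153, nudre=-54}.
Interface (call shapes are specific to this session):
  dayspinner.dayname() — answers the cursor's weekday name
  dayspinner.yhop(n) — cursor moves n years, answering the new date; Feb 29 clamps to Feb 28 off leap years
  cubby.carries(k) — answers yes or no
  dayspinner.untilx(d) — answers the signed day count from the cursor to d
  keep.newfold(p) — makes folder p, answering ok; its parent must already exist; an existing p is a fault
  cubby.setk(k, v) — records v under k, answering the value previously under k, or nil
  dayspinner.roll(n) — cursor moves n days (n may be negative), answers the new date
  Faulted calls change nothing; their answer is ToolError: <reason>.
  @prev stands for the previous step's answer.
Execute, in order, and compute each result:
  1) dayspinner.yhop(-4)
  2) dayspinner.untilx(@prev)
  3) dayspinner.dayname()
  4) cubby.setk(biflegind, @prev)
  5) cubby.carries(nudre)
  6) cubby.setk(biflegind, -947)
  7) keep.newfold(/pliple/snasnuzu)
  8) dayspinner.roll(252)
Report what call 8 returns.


Answer: 2054-09-06

Derivation:
Act: dayspinner.yhop[n='-4']
Obs: 2053-12-28
Act: dayspinner.untilx[d='@prev']
Obs: 0
Act: dayspinner.dayname[]
Obs: Sunday
Act: cubby.setk[k='biflegind'; v='@prev']
Obs: nil
Act: cubby.carries[k='nudre']
Obs: yes
Act: cubby.setk[k='biflegind'; v='-947']
Obs: Sunday
Act: keep.newfold[p='/pliple/snasnuzu']
Obs: ok
Act: dayspinner.roll[n='252']
Obs: 2054-09-06


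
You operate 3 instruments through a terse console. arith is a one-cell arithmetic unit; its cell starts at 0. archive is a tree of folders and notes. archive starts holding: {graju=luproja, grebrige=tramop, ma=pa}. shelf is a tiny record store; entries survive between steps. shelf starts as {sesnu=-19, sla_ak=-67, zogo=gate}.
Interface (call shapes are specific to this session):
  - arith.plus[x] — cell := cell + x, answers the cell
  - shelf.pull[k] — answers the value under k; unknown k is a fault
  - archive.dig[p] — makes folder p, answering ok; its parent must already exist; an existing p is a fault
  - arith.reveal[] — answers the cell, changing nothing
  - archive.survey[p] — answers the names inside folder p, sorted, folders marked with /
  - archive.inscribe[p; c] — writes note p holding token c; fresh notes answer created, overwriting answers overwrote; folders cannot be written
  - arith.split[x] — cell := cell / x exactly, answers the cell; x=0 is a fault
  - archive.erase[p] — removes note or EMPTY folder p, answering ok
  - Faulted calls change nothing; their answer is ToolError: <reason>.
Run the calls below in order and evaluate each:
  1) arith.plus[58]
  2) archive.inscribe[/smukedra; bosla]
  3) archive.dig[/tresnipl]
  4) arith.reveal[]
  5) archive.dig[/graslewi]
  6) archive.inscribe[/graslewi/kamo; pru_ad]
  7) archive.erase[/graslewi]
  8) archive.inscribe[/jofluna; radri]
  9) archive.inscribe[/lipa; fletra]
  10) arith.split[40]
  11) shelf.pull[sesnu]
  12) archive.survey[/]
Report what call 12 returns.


CALL arith.plus[x: 58]
RET  58
CALL archive.inscribe[p: /smukedra; c: bosla]
RET  created
CALL archive.dig[p: /tresnipl]
RET  ok
CALL arith.reveal[]
RET  58
CALL archive.dig[p: /graslewi]
RET  ok
CALL archive.inscribe[p: /graslewi/kamo; c: pru_ad]
RET  created
CALL archive.erase[p: /graslewi]
RET  ToolError: not empty
CALL archive.inscribe[p: /jofluna; c: radri]
RET  created
CALL archive.inscribe[p: /lipa; c: fletra]
RET  created
CALL arith.split[x: 40]
RET  29/20
CALL shelf.pull[k: sesnu]
RET  -19
CALL archive.survey[p: /]
RET  [graju, graslewi/, grebrige, jofluna, lipa, ma, smukedra, tresnipl/]

Answer: [graju, graslewi/, grebrige, jofluna, lipa, ma, smukedra, tresnipl/]


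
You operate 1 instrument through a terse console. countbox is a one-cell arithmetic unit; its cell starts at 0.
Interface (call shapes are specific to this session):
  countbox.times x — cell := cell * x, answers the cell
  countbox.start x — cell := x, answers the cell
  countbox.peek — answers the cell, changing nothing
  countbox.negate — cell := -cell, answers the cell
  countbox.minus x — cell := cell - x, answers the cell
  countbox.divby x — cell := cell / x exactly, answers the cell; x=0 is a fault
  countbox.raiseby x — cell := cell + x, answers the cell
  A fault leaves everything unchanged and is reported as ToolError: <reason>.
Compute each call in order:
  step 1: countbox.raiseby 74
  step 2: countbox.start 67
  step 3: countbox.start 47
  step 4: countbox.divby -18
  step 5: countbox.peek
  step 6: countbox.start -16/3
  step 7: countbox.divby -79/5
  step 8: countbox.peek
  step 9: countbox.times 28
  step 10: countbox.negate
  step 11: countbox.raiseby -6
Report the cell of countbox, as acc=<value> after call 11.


Answer: acc=-3662/237

Derivation:
→ countbox.raiseby(x=74)
← 74
→ countbox.start(x=67)
← 67
→ countbox.start(x=47)
← 47
→ countbox.divby(x=-18)
← -47/18
→ countbox.peek()
← -47/18
→ countbox.start(x=-16/3)
← -16/3
→ countbox.divby(x=-79/5)
← 80/237
→ countbox.peek()
← 80/237
→ countbox.times(x=28)
← 2240/237
→ countbox.negate()
← -2240/237
→ countbox.raiseby(x=-6)
← -3662/237


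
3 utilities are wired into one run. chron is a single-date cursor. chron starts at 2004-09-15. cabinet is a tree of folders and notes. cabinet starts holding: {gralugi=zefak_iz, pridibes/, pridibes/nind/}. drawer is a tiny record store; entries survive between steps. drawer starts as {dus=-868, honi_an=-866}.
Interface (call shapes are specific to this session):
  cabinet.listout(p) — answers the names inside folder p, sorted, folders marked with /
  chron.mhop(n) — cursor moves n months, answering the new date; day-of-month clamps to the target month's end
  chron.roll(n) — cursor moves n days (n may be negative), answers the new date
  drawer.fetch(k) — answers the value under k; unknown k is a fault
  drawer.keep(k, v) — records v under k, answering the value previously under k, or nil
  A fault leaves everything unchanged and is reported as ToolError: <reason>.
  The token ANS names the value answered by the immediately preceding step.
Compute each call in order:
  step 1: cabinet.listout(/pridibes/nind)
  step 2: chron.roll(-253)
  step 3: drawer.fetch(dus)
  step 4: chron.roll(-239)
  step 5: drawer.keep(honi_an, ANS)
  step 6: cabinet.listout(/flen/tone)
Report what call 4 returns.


Answer: 2003-05-12

Derivation:
I run cabinet.listout on p='/pridibes/nind', and get [].
I use chron.roll on n='-253', — result: 2004-01-06.
Then drawer.fetch on k='dus', and observe -868.
Calling chron.roll on n='-239', and observe 2003-05-12.
I call drawer.keep on k='honi_an', v='ANS', yielding -866.
Invoking cabinet.listout on p='/flen/tone', giving ToolError: not found.


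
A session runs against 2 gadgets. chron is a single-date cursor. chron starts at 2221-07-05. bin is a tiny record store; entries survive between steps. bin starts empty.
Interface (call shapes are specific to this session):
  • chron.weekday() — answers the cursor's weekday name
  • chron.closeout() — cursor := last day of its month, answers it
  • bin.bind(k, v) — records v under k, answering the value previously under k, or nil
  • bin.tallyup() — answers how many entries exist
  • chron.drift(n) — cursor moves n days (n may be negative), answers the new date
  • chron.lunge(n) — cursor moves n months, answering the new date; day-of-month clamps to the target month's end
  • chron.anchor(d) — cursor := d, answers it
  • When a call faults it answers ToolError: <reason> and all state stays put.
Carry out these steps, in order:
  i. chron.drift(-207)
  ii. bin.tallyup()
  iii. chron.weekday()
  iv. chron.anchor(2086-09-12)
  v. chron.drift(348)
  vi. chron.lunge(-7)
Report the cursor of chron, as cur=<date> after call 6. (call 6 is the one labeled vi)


$ chron.drift n=-207
  2220-12-10
$ bin.tallyup
  0
$ chron.weekday
  Sunday
$ chron.anchor d=2086-09-12
  2086-09-12
$ chron.drift n=348
  2087-08-26
$ chron.lunge n=-7
  2087-01-26

Answer: cur=2087-01-26


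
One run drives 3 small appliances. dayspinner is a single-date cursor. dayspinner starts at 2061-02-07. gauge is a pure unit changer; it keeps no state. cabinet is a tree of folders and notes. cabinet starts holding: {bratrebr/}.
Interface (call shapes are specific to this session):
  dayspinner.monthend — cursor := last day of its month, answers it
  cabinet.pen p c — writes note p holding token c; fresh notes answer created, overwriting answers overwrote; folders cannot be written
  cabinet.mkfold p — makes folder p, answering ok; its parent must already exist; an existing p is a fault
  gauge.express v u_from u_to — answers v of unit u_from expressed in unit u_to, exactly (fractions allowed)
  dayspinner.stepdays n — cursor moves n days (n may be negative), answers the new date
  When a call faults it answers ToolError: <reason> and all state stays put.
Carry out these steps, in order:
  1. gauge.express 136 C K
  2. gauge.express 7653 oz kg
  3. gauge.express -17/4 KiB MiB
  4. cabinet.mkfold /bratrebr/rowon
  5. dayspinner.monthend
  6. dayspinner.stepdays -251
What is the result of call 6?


Answer: 2060-06-22

Derivation:
==> gauge.express(136, C, K)
<== 8183/20
==> gauge.express(7653, oz, kg)
<== 347134240761/1600000000
==> gauge.express(-17/4, KiB, MiB)
<== -17/4096
==> cabinet.mkfold(/bratrebr/rowon)
<== ok
==> dayspinner.monthend()
<== 2061-02-28
==> dayspinner.stepdays(-251)
<== 2060-06-22


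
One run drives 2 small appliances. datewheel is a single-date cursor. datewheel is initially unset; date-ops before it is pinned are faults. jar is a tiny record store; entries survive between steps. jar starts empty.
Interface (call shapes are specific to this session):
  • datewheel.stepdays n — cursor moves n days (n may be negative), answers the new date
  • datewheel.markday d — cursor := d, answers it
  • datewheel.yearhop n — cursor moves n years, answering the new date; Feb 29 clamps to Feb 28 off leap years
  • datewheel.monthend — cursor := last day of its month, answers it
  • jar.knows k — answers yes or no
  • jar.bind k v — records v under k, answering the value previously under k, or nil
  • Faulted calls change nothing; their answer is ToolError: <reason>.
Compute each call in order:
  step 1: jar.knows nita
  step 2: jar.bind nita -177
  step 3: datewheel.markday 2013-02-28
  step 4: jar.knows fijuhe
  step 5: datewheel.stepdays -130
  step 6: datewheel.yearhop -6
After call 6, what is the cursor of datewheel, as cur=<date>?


Answer: cur=2006-10-21

Derivation:
-- 1. jar.knows(k→nita) == no
-- 2. jar.bind(k→nita, v→-177) == nil
-- 3. datewheel.markday(d→2013-02-28) == 2013-02-28
-- 4. jar.knows(k→fijuhe) == no
-- 5. datewheel.stepdays(n→-130) == 2012-10-21
-- 6. datewheel.yearhop(n→-6) == 2006-10-21


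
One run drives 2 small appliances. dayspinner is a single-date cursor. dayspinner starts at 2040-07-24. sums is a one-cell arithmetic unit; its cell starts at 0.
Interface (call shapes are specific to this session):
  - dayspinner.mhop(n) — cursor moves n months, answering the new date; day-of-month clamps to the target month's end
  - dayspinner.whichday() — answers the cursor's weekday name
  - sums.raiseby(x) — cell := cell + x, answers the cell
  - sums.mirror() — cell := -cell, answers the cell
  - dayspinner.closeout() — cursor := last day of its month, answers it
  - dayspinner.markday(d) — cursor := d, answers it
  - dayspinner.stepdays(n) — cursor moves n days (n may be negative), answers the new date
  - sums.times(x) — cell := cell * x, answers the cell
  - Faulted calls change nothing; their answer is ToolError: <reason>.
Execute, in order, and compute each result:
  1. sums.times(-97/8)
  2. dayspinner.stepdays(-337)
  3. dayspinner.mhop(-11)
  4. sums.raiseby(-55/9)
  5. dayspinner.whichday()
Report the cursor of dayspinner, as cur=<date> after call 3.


Then sums.times passing x→-97/8, and observe 0.
Now I run dayspinner.stepdays passing n→-337, which returns 2039-08-22.
Invoking dayspinner.mhop passing n→-11, and observe 2038-09-22.
I run sums.raiseby passing x→-55/9, giving -55/9.
Using dayspinner.whichday(), and get Wednesday.

Answer: cur=2038-09-22


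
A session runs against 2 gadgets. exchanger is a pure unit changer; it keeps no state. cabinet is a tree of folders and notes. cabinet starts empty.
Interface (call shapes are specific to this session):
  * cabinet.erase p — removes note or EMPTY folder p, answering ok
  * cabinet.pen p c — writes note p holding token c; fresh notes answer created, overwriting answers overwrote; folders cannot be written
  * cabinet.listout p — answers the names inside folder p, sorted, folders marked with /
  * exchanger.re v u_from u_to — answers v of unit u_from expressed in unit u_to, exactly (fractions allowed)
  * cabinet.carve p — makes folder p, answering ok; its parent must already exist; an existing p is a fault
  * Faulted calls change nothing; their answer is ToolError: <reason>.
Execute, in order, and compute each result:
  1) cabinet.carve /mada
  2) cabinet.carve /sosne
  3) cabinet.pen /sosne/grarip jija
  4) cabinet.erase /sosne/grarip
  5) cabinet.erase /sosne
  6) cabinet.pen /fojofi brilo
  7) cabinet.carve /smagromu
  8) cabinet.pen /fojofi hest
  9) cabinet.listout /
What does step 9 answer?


Invoking carve with p: /mada: ok.
Invoking carve with p: /sosne, giving ok.
I use pen with p: /sosne/grarip, c: jija, which returns created.
I call erase with p: /sosne/grarip, and get ok.
Then erase with p: /sosne, and see ok.
I run pen with p: /fojofi, c: brilo: created.
Invoking carve with p: /smagromu, yielding ok.
I invoke pen with p: /fojofi, c: hest: overwrote.
I run listout with p: /, → [fojofi, mada/, smagromu/].

Answer: [fojofi, mada/, smagromu/]


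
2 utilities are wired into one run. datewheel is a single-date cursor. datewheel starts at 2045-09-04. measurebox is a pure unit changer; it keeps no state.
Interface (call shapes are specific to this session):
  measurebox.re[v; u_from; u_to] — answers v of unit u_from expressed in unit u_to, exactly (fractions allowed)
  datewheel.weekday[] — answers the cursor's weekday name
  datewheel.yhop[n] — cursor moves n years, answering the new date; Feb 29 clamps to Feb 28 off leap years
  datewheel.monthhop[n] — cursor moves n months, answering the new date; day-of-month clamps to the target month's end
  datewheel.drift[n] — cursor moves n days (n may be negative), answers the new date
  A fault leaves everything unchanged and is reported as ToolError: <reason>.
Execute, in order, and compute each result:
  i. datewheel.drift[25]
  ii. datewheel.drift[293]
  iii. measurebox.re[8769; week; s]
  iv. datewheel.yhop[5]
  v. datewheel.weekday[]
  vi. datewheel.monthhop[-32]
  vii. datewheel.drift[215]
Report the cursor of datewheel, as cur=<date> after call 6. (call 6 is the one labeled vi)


Answer: cur=2048-11-19

Derivation:
Next I call datewheel.drift on n→25, which returns 2045-09-29.
Using datewheel.drift on n→293, which returns 2046-07-19.
Now I run measurebox.re on v→8769, u_from→week, u_to→s, yielding 5303491200.
Now I run datewheel.yhop on n→5: 2051-07-19.
Invoking datewheel.weekday(), → Wednesday.
Invoking datewheel.monthhop on n→-32, and see 2048-11-19.
Using datewheel.drift on n→215, and see 2049-06-22.
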